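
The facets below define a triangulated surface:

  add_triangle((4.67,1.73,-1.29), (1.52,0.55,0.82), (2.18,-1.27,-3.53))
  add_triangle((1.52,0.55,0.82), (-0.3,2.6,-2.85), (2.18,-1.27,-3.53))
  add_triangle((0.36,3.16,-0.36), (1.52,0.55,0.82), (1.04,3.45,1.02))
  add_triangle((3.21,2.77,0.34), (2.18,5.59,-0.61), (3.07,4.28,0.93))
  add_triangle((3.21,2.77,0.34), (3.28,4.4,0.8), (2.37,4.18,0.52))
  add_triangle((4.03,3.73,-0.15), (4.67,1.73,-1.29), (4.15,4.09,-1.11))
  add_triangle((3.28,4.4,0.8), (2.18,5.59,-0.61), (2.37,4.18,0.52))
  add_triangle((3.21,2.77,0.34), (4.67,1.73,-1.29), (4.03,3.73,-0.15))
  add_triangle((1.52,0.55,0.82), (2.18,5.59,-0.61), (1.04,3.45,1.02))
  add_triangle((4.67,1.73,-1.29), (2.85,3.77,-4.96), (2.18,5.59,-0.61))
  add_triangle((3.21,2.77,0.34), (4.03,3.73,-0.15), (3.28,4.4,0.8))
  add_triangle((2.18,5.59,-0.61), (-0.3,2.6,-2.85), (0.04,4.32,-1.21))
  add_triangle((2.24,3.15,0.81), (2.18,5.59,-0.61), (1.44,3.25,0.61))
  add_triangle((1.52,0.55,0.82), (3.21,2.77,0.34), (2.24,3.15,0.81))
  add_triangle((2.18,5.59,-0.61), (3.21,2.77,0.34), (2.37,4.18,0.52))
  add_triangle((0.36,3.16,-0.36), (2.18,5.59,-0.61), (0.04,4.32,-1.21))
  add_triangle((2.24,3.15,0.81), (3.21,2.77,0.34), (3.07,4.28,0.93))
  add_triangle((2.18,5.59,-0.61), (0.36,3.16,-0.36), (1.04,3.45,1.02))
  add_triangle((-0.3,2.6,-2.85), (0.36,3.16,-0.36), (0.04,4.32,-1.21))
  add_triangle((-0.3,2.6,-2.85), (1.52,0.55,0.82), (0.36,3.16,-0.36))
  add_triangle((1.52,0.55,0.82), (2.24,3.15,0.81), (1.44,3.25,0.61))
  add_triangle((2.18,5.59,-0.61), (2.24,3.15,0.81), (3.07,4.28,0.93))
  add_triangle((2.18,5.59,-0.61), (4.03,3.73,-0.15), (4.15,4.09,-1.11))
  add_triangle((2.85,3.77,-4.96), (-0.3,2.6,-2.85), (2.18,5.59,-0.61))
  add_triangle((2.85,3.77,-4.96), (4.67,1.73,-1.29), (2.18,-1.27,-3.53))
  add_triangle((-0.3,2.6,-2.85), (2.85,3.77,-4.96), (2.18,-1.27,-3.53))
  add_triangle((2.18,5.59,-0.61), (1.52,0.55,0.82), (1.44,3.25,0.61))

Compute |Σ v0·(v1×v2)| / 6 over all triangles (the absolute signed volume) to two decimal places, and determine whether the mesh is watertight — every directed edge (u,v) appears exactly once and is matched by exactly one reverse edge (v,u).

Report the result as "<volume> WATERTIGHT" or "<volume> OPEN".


51.91 OPEN

Per-triangle v0·(v1×v2)/6:
  t1: +2.0347
  t2: -4.6312
  t3: -0.7838
  t4: +1.9338
  t5: -0.2911
  t6: +1.8504
  t7: +0.5400
  t8: +0.9508
  t9: +1.9490
  t10: +15.5158
  t11: +0.5455
  t12: +3.0282
  t13: +0.7236
  t14: +0.6625
  t15: -1.4941
  t16: +0.5770
  t17: +0.1059
  t18: +1.1393
  t19: -0.3827
  t20: -1.6830
  t21: +0.1766
  t22: +0.1892
  t23: +2.2043
  t24: +8.8672
  t25: +12.9327
  t26: +6.2775
  t27: -1.0318
Σ = +51.9061 → |volume| = 51.91

Directed edges: 81 total; 9 unmatched, e.g. (4.67,1.73,-1.29)→(1.52,0.55,0.82) → open.


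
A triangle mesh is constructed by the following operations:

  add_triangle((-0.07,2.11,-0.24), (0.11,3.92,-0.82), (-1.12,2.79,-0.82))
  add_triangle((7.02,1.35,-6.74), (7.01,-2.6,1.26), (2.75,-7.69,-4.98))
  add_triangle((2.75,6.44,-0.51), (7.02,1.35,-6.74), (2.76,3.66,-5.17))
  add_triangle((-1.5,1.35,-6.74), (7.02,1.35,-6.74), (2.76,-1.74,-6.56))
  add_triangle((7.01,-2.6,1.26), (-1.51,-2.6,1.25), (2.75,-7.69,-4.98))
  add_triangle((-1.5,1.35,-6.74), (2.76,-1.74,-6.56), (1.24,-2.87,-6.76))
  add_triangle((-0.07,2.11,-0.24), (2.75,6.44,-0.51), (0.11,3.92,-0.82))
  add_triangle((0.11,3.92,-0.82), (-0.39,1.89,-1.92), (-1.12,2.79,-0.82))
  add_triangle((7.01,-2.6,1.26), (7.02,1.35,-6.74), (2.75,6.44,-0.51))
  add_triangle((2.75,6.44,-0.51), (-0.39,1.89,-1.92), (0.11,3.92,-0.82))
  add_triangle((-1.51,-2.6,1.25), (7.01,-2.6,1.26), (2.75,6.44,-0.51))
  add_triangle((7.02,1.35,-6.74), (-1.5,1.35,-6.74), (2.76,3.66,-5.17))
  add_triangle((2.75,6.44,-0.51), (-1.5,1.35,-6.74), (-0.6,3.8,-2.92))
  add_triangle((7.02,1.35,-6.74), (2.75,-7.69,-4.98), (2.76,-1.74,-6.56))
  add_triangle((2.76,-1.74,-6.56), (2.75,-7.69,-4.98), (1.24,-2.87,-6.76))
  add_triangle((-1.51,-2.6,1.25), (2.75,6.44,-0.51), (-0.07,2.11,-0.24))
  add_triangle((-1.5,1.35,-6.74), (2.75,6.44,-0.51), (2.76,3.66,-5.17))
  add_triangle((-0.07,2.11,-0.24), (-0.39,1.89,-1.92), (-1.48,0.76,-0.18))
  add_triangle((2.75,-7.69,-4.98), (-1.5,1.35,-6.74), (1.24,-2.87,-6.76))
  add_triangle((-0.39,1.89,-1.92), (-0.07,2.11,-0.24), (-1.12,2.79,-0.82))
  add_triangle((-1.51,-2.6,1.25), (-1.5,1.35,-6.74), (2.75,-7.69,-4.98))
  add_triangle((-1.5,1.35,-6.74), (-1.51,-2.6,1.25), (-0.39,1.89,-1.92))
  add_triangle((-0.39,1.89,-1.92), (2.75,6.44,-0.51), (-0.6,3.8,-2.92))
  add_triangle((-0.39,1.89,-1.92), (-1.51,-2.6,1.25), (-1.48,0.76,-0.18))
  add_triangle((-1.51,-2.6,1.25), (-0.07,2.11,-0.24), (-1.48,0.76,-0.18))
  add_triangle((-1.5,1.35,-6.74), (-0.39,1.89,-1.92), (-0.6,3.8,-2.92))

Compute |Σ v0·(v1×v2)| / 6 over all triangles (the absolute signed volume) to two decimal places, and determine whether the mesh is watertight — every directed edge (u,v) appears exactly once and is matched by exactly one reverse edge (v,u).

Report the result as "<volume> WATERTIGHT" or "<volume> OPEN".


402.34 WATERTIGHT

Per-triangle v0·(v1×v2)/6:
  t1: +0.1776
  t2: +87.6437
  t3: +25.2285
  t4: +29.2287
  t5: +32.0672
  t6: +10.6084
  t7: +0.4087
  t8: +1.1252
  t9: +65.1024
  t10: +2.3170
  t11: +9.5524
  t12: +25.1182
  t13: +9.9871
  t14: +31.3835
  t15: +11.9415
  t16: +1.1195
  t17: +19.3995
  t18: +0.8615
  t19: +8.4754
  t20: -0.5582
  t21: +27.6345
  t22: +2.9256
  t23: -0.8583
  t24: +0.9616
  t25: +0.5407
  t26: -0.0504
Σ = +402.3413 → |volume| = 402.34

Directed edges: 78 total, each appears once with its reverse present → watertight.


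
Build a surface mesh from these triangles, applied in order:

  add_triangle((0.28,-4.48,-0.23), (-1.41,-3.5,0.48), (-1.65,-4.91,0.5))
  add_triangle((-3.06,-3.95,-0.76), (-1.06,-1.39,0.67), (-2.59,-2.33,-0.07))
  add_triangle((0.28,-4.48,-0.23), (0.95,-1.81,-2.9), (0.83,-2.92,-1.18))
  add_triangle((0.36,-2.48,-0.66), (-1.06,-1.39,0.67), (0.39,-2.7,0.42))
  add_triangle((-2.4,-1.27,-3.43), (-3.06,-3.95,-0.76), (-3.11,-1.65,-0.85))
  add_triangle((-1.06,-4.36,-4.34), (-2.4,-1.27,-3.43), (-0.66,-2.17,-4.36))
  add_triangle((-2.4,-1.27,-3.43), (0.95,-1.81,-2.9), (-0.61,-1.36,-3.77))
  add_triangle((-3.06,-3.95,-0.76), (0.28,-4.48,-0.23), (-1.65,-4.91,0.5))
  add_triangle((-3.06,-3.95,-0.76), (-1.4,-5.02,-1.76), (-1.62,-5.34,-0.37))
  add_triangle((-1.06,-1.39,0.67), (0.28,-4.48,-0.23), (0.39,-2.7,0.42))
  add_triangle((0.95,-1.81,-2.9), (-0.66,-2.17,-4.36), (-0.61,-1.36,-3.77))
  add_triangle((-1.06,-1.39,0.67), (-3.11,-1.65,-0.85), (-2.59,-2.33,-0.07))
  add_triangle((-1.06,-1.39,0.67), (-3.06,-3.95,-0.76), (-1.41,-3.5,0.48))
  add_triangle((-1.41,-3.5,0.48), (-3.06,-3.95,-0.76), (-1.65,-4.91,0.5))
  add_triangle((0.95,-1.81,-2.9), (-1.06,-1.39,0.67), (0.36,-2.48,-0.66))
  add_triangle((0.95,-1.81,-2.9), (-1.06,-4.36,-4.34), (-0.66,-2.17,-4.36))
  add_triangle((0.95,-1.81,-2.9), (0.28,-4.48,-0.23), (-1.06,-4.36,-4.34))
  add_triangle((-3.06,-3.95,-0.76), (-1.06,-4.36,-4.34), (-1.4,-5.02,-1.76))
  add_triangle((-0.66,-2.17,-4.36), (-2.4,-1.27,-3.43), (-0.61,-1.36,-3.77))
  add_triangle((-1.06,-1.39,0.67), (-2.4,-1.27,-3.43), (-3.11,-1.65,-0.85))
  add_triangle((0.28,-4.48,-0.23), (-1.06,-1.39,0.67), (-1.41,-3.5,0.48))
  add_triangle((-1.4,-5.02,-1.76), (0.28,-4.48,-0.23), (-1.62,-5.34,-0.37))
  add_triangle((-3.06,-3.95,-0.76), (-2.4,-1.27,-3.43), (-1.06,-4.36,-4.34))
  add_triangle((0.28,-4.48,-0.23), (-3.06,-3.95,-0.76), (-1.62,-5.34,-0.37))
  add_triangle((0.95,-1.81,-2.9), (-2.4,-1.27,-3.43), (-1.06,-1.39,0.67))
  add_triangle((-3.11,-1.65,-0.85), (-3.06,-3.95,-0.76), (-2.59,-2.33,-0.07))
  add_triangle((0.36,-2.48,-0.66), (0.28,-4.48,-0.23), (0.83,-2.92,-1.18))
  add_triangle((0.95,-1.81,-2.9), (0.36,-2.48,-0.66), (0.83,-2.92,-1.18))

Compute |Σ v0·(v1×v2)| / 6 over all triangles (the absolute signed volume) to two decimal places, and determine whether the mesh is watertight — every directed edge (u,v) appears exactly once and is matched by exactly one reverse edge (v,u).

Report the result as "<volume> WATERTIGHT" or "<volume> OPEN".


Per-triangle v0·(v1×v2)/6:
  t1: +0.0493
  t2: +0.4886
  t3: +0.7135
  t4: -0.5930
  t5: +3.3451
  t6: +3.1347
  t7: -0.9146
  t8: +2.6711
  t9: +2.3930
  t10: +0.6008
  t11: +0.5107
  t12: +0.2019
  t13: +0.7904
  t14: +0.3976
  t15: -0.9658
  t16: +2.3279
  t17: +5.3649
  t18: +4.5250
  t19: +0.6932
  t20: -1.1884
  t21: +0.3367
  t22: +2.0689
  t23: +8.1246
  t24: -0.5762
  t25: -3.4332
  t26: +0.7314
  t27: -0.0999
  t28: -0.2915
Σ = +31.4068 → |volume| = 31.41

Directed edges: 84 total; 6 unmatched, e.g. (0.39,-2.7,0.42)→(0.36,-2.48,-0.66) → open.

31.41 OPEN


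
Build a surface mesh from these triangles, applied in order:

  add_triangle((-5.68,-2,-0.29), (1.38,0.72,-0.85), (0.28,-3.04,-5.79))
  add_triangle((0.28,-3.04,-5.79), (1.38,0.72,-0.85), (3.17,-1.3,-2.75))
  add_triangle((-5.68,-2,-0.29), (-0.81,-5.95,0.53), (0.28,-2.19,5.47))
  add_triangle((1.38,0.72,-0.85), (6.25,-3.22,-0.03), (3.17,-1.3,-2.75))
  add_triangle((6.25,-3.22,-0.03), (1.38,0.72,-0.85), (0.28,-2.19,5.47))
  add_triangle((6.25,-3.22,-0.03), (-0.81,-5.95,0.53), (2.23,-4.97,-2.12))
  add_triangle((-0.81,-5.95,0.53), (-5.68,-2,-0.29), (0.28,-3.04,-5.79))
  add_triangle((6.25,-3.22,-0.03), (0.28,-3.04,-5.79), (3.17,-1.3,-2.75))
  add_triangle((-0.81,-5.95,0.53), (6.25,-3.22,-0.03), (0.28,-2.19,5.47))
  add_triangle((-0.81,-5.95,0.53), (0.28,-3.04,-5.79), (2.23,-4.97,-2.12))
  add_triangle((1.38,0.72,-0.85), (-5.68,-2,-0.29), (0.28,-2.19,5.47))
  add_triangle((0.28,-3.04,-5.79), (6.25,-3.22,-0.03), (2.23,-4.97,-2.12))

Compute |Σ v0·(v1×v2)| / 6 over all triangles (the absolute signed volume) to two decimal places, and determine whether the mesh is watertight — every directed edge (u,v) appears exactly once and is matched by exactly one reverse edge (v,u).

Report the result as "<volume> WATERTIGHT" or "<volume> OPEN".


Per-triangle v0·(v1×v2)/6:
  t1: +4.0211
  t2: +3.2322
  t3: +28.0193
  t4: +3.7838
  t5: +6.3584
  t6: +16.0842
  t7: +32.8241
  t8: +10.2583
  t9: +35.1682
  t10: +15.7061
  t11: -0.7852
  t12: +16.6782
Σ = +171.3486 → |volume| = 171.35

Directed edges: 36 total, each appears once with its reverse present → watertight.

171.35 WATERTIGHT


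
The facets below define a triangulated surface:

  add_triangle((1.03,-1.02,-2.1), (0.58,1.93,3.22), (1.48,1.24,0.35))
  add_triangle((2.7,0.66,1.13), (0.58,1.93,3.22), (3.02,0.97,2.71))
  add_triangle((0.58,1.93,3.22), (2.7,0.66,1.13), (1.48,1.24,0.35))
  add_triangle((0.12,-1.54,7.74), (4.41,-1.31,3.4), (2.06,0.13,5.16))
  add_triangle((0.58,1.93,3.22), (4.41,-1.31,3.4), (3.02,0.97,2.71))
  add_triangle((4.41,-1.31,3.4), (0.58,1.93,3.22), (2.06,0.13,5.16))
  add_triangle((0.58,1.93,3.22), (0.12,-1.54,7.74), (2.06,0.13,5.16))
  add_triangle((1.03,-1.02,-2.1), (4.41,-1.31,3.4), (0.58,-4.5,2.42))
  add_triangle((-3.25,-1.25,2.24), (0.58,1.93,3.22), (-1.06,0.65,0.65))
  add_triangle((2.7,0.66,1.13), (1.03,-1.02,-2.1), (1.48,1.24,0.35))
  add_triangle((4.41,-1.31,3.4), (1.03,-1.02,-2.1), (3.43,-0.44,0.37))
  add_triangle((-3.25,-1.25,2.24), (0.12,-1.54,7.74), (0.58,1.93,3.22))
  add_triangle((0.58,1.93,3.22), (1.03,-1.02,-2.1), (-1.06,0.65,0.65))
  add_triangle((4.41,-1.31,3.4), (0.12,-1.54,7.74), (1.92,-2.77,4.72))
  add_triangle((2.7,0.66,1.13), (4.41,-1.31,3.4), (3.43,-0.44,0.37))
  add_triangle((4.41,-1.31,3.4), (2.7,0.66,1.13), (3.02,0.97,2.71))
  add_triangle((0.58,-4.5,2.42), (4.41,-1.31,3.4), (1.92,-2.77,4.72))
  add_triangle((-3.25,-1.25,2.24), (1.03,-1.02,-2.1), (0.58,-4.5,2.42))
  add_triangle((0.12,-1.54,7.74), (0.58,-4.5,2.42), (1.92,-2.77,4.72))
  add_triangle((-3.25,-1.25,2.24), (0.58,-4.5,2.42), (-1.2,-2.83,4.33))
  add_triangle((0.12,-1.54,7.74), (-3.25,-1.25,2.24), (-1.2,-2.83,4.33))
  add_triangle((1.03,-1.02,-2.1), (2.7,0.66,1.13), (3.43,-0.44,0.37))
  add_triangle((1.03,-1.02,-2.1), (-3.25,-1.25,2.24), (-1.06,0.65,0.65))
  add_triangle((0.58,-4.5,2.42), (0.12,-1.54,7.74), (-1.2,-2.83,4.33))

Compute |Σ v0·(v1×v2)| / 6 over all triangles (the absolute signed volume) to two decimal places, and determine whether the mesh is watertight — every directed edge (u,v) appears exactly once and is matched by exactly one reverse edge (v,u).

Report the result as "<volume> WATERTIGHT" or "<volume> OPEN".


Per-triangle v0·(v1×v2)/6:
  t1: -0.5971
  t2: +0.8531
  t3: +1.3934
  t4: +8.1196
  t5: +3.2155
  t6: +4.0070
  t7: +5.7751
  t8: +10.2411
  t9: +2.1483
  t10: +1.1545
  t11: +2.4251
  t12: +10.3427
  t13: +0.3476
  t14: +8.7819
  t15: +2.0392
  t16: +1.7161
  t17: +7.1156
  t18: +5.7193
  t19: +8.2924
  t20: +5.3441
  t21: +7.0263
  t22: +0.8463
  t23: +0.8582
  t24: +7.9462
Σ = +105.1116 → |volume| = 105.11

Directed edges: 72 total, each appears once with its reverse present → watertight.

105.11 WATERTIGHT


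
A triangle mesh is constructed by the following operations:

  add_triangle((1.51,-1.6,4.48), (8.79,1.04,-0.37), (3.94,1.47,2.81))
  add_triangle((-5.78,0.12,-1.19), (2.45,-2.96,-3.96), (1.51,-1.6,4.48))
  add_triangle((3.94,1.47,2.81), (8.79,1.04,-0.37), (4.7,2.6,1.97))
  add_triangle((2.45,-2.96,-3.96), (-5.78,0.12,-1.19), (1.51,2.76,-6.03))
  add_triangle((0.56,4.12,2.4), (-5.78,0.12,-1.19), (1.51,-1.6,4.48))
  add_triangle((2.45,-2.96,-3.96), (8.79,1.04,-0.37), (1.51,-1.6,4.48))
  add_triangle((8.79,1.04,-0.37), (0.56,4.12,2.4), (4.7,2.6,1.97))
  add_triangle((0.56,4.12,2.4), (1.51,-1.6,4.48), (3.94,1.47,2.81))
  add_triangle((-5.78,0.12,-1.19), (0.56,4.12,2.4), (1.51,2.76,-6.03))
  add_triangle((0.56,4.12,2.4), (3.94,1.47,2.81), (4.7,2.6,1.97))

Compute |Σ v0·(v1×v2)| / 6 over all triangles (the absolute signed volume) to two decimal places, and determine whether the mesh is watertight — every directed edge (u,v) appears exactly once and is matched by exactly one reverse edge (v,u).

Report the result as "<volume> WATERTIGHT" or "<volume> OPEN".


173.33 OPEN

Per-triangle v0·(v1×v2)/6:
  t1: +14.4361
  t2: +18.4301
  t3: +5.7226
  t4: +29.7749
  t5: +20.0461
  t6: +31.6822
  t7: +5.6172
  t8: +11.5821
  t9: +31.3811
  t10: +4.6614
Σ = +173.3340 → |volume| = 173.33

Directed edges: 30 total; 4 unmatched, e.g. (1.51,2.76,-6.03)→(2.45,-2.96,-3.96) → open.


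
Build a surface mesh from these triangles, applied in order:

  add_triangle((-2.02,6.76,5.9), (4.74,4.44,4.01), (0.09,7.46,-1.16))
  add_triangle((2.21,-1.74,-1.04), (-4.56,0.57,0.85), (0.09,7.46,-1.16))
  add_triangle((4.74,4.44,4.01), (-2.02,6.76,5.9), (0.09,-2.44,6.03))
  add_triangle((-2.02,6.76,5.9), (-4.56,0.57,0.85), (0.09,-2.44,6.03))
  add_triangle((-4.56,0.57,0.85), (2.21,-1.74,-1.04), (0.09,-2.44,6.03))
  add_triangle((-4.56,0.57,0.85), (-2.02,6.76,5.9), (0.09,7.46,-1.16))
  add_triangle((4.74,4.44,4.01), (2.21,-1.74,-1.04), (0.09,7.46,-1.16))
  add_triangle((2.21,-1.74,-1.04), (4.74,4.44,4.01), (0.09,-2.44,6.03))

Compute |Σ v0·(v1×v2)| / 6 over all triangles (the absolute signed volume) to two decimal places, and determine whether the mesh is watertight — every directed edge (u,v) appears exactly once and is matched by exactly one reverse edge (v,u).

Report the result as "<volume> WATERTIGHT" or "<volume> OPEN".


242.89 WATERTIGHT

Per-triangle v0·(v1×v2)/6:
  t1: +52.7848
  t2: +4.8379
  t3: +55.8695
  t4: +40.1010
  t5: +7.8860
  t6: +37.0171
  t7: +20.6747
  t8: +23.7235
Σ = +242.8946 → |volume| = 242.89

Directed edges: 24 total, each appears once with its reverse present → watertight.


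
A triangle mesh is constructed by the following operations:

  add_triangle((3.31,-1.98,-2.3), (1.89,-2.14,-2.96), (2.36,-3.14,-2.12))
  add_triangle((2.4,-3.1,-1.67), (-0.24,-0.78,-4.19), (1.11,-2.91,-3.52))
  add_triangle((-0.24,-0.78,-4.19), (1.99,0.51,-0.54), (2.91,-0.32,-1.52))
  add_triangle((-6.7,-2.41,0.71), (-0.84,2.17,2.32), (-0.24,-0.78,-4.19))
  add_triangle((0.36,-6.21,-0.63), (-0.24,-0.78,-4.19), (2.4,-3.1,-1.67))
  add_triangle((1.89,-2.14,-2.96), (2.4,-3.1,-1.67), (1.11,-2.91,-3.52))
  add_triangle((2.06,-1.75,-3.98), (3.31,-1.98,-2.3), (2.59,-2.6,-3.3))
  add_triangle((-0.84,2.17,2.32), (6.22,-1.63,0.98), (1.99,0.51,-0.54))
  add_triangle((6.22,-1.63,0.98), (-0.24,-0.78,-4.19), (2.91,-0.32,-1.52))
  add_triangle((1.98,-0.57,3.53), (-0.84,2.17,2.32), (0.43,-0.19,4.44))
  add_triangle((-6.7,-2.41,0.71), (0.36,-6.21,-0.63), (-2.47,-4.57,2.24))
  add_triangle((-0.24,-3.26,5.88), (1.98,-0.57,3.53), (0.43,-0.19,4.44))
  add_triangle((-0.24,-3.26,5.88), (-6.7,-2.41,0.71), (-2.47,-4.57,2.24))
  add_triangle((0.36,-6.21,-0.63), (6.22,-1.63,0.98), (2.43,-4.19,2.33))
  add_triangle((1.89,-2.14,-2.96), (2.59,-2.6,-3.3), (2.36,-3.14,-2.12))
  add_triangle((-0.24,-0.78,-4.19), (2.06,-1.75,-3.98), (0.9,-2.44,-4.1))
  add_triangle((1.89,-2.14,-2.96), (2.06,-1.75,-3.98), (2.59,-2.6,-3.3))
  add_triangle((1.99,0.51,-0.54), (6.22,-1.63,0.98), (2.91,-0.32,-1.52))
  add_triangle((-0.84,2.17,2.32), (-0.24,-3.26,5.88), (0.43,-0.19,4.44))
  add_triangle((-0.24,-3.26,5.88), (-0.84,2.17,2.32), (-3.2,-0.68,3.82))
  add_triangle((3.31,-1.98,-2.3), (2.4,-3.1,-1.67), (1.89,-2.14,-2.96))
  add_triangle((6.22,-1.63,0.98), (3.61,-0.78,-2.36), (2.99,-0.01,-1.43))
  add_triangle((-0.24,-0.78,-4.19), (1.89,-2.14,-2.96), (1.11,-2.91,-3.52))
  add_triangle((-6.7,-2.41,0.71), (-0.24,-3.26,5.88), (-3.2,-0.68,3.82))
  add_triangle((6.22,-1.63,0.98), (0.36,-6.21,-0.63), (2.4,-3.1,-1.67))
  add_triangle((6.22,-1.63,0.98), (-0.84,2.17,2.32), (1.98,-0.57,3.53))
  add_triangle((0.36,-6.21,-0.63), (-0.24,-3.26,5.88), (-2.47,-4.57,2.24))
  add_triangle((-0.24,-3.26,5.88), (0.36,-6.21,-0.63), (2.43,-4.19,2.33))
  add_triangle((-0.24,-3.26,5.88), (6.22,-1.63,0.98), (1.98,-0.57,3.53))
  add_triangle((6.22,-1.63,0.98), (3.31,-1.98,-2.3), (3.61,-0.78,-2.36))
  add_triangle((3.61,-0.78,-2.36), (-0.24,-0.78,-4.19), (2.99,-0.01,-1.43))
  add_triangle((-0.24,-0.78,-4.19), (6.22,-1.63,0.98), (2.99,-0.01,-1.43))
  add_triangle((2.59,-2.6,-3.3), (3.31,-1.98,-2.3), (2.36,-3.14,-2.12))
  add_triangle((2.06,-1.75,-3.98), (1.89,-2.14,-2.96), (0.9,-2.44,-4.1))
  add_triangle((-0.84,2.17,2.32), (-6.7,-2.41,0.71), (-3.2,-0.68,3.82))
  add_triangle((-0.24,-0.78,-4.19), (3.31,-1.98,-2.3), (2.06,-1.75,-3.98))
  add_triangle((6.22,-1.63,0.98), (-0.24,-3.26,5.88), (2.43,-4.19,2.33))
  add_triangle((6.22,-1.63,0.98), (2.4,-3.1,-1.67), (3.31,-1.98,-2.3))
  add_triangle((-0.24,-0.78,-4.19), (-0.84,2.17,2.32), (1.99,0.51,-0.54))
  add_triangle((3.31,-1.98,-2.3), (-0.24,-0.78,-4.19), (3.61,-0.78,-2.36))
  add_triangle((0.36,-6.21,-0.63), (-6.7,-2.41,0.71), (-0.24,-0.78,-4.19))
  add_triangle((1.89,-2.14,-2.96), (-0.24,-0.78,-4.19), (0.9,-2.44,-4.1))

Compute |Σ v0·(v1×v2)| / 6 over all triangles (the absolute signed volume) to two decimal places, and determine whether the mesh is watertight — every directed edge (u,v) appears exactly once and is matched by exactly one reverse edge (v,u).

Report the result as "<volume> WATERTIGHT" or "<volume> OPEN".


246.48 WATERTIGHT

Per-triangle v0·(v1×v2)/6:
  t1: -1.3027
  t2: -1.3748
  t3: +1.3301
  t4: +9.9089
  t5: +9.8469
  t6: +1.3024
  t7: +1.0487
  t8: +4.3476
  t9: +3.6339
  t10: +2.4208
  t11: +16.4374
  t12: +3.8978
  t13: +17.0576
  t14: +14.8742
  t15: +0.2766
  t16: +1.8794
  t17: +0.2177
  t18: +1.7240
  t19: +3.7295
  t20: +9.2605
  t21: +1.5107
  t22: +2.0214
  t23: +1.7874
  t24: +15.4156
  t25: +11.2258
  t26: +6.6348
  t27: +16.3800
  t28: +15.2822
  t29: +10.7716
  t30: +3.8636
  t31: +1.4009
  t32: -4.9909
  t33: +1.1521
  t34: +0.8310
  t35: +8.4357
  t36: -0.0541
  t37: +15.0908
  t38: +4.8655
  t39: +2.8678
  t40: +3.2399
  t41: +29.3830
  t42: -1.1523
Σ = +246.4789 → |volume| = 246.48

Directed edges: 126 total, each appears once with its reverse present → watertight.


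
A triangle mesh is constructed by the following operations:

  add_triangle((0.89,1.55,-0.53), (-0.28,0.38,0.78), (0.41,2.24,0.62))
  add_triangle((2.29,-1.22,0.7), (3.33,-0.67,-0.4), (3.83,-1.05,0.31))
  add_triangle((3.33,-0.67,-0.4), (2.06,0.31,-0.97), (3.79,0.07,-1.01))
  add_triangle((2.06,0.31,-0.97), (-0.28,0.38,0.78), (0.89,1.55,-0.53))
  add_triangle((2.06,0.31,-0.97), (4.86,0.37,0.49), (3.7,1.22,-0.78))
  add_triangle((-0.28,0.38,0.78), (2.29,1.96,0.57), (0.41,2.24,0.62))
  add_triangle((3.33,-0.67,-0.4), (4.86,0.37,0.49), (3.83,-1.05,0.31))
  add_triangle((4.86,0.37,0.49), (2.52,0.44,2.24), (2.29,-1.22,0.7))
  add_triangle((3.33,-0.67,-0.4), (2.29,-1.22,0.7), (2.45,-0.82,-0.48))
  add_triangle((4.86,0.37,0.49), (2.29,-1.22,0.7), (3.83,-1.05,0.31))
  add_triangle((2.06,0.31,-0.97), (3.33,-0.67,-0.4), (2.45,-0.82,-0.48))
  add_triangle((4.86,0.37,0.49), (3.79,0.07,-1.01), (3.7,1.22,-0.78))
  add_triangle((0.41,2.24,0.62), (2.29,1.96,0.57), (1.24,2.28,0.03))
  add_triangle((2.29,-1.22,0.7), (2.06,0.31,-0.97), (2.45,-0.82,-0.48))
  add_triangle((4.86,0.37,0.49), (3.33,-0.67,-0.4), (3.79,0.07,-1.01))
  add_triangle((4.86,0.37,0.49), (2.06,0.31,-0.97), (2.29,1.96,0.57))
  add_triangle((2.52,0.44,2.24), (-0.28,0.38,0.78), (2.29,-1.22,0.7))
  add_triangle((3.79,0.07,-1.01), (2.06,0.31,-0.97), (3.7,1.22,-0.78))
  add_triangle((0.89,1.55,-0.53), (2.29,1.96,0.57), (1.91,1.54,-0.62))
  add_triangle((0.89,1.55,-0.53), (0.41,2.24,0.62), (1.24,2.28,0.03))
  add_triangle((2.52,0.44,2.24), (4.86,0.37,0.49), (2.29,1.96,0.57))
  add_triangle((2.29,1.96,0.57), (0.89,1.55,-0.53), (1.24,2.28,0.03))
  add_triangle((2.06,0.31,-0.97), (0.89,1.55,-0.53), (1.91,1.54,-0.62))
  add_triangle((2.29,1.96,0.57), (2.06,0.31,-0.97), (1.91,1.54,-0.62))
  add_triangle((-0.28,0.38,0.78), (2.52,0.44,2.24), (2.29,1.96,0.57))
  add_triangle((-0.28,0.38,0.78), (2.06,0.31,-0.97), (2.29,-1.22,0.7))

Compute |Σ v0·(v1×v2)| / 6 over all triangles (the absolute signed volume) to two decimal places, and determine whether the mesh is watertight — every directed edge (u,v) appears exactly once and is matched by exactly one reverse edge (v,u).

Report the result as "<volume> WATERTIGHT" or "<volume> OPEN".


13.25 WATERTIGHT

Per-triangle v0·(v1×v2)/6:
  t1: -0.0276
  t2: +0.1733
  t3: +0.1108
  t4: -0.3312
  t5: -0.7520
  t6: +0.4901
  t7: +0.7426
  t8: +2.3372
  t9: +0.2552
  t10: +0.5958
  t11: +0.2058
  t12: +1.2622
  t13: +0.4418
  t14: -0.3639
  t15: +0.9111
  t16: +1.7455
  t17: +0.4594
  t18: +0.3417
  t19: +0.3567
  t20: +0.1585
  t21: +2.8042
  t22: +0.2657
  t23: +0.1835
  t24: +0.5539
  t25: +0.9382
  t26: -0.6059
Σ = +13.2528 → |volume| = 13.25

Directed edges: 78 total, each appears once with its reverse present → watertight.


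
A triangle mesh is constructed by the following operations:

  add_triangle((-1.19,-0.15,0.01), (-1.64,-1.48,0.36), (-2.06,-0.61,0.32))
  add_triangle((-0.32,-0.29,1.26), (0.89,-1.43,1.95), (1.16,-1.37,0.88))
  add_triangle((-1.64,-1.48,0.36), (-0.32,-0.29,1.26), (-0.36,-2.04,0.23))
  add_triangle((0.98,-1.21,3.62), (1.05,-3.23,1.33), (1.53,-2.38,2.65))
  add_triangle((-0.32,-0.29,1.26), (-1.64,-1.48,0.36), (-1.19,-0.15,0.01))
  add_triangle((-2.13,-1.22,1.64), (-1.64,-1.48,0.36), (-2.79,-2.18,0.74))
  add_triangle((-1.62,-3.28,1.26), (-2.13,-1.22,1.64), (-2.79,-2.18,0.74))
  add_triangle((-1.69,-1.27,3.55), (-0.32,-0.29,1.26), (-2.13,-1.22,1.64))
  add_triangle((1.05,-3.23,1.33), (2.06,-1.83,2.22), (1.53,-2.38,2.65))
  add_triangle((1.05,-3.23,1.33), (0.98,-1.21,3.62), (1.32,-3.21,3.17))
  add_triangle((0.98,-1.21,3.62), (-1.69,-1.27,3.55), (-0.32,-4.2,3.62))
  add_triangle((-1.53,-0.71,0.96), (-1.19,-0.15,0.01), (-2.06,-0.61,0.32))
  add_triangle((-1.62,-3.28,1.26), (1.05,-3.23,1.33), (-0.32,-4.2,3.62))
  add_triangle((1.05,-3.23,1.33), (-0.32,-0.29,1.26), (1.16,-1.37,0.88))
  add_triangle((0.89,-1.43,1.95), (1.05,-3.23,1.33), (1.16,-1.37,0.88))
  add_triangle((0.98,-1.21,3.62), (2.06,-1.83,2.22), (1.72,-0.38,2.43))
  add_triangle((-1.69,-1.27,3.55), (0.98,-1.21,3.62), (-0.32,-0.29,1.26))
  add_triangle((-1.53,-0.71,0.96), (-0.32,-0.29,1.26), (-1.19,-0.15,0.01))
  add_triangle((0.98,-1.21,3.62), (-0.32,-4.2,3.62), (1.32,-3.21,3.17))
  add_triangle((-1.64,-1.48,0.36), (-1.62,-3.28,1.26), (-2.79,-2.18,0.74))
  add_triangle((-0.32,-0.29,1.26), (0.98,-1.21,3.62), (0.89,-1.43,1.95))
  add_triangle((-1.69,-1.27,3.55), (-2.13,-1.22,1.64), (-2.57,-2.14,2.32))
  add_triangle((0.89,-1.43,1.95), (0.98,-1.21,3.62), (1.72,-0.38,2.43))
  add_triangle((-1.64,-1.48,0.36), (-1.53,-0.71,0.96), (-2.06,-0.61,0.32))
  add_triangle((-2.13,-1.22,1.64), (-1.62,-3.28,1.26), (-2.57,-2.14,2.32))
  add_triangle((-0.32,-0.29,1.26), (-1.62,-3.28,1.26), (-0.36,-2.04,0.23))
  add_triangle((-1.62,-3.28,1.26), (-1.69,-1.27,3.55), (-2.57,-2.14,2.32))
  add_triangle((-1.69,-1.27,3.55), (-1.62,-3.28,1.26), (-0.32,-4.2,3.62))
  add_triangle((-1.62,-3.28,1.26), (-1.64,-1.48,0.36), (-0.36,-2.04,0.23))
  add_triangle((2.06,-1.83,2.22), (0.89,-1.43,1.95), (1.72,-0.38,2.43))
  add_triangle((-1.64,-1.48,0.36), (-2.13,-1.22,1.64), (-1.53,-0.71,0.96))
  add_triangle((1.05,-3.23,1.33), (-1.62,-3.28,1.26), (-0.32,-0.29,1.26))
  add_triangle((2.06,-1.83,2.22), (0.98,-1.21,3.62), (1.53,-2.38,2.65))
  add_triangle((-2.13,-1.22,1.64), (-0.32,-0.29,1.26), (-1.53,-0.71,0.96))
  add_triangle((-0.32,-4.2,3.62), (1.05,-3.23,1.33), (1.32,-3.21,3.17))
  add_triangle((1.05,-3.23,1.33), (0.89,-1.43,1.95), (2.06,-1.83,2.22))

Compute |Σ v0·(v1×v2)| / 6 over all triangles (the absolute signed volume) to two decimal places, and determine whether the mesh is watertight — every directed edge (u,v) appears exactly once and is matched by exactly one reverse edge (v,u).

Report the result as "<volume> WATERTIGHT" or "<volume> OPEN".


Per-triangle v0·(v1×v2)/6:
  t1: +0.0524
  t2: -0.0545
  t3: -0.5577
  t4: +0.7436
  t5: -0.3004
  t6: -0.0838
  t7: +1.1784
  t8: +0.0235
  t9: +0.7201
  t10: +0.1190
  t11: +4.7170
  t12: +0.0348
  t13: +2.8162
  t14: -0.5093
  t15: +0.4514
  t16: +1.0777
  t17: +0.2431
  t18: +0.0821
  t19: +2.5198
  t20: +0.1469
  t21: -0.2817
  t22: +0.4967
  t23: -0.5931
  t24: +0.2373
  t25: +0.2819
  t26: +0.3531
  t27: +1.6625
  t28: +4.1025
  t29: +0.3490
  t30: -0.5171
  t31: +0.0952
  t32: -1.6696
  t33: +0.7819
  t34: +0.0516
  t35: +1.9583
  t36: -0.7380
Σ = +19.9906 → |volume| = 19.99

Directed edges: 108 total, each appears once with its reverse present → watertight.

19.99 WATERTIGHT


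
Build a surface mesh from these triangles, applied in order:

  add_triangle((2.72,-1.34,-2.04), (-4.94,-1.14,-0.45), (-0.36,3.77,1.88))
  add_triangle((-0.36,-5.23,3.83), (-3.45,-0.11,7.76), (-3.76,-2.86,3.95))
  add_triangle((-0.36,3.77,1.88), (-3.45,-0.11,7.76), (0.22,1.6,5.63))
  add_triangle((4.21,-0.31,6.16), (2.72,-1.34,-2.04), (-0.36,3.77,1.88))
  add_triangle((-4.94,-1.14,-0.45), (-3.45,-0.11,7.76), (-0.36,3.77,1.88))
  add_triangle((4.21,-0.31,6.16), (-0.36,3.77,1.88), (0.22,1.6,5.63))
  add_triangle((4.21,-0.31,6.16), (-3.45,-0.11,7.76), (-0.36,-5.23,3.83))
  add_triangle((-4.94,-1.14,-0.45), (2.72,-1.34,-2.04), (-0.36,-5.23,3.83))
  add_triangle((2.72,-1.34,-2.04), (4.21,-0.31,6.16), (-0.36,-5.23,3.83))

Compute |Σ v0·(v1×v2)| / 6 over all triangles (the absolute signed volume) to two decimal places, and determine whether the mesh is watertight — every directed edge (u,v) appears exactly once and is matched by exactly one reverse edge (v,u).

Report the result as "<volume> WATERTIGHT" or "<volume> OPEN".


172.18 OPEN

Per-triangle v0·(v1×v2)/6:
  t1: +4.1588
  t2: +18.2834
  t3: +12.3372
  t4: +13.8876
  t5: +24.5339
  t6: +11.2134
  t7: +46.1270
  t8: +15.9527
  t9: +25.6872
Σ = +172.1813 → |volume| = 172.18

Directed edges: 27 total; 7 unmatched, e.g. (-3.45,-0.11,7.76)→(-3.76,-2.86,3.95) → open.


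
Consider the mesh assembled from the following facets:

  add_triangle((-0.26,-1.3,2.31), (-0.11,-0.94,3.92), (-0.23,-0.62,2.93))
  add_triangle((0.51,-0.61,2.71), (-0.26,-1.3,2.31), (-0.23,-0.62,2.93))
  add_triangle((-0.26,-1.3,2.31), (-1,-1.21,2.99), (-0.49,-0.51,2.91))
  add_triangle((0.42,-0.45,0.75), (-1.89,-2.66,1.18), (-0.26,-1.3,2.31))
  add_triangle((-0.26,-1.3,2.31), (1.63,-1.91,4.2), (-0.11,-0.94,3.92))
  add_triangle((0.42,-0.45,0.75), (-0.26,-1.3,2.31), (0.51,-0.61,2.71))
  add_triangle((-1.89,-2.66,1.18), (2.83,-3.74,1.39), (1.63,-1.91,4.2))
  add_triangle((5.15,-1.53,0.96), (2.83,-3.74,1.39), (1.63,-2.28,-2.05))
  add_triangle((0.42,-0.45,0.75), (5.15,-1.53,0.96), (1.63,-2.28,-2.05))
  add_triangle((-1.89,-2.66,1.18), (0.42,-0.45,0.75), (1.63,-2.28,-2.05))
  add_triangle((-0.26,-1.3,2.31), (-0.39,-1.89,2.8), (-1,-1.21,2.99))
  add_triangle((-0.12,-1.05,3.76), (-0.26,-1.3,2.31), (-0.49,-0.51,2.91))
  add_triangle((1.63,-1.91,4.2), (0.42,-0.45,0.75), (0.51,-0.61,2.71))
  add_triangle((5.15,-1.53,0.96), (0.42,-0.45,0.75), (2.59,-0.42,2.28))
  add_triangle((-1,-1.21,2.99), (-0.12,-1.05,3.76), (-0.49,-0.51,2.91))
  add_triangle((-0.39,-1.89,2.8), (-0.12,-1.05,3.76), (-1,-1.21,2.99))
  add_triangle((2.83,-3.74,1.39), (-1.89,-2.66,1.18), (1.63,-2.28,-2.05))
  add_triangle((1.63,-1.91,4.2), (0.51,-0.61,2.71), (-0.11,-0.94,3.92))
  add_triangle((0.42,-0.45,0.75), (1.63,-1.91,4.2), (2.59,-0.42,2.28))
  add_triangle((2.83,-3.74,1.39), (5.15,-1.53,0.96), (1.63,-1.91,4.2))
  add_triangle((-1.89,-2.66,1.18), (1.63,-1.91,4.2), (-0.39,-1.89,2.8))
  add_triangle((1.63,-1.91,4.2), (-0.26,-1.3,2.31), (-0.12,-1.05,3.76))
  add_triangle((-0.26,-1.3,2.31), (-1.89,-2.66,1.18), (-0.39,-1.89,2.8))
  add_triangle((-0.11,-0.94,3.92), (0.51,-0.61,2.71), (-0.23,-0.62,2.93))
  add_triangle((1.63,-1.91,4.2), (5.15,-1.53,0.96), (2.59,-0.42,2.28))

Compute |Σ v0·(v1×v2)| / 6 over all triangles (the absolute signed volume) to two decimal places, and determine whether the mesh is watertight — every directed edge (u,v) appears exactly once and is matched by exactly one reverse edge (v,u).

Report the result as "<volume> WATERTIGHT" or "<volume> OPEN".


31.80 OPEN

Per-triangle v0·(v1×v2)/6:
  t1: +0.0826
  t2: -0.2877
  t3: -0.2585
  t4: -0.4065
  t5: +0.9671
  t6: -0.1865
  t7: +8.5126
  t8: +7.1869
  t9: -1.6924
  t10: -1.7970
  t11: -0.0939
  t12: -0.1983
  t13: +0.0149
  t14: -0.7032
  t15: +0.2649
  t16: +0.5575
  t17: +7.0599
  t18: +0.3912
  t19: -0.1857
  t20: +8.6402
  t21: +1.1813
  t22: -0.8100
  t23: +0.1551
  t24: +0.0355
  t25: +3.3680
Σ = +31.7980 → |volume| = 31.80

Directed edges: 75 total; 3 unmatched, e.g. (-0.39,-1.89,2.8)→(-0.12,-1.05,3.76) → open.


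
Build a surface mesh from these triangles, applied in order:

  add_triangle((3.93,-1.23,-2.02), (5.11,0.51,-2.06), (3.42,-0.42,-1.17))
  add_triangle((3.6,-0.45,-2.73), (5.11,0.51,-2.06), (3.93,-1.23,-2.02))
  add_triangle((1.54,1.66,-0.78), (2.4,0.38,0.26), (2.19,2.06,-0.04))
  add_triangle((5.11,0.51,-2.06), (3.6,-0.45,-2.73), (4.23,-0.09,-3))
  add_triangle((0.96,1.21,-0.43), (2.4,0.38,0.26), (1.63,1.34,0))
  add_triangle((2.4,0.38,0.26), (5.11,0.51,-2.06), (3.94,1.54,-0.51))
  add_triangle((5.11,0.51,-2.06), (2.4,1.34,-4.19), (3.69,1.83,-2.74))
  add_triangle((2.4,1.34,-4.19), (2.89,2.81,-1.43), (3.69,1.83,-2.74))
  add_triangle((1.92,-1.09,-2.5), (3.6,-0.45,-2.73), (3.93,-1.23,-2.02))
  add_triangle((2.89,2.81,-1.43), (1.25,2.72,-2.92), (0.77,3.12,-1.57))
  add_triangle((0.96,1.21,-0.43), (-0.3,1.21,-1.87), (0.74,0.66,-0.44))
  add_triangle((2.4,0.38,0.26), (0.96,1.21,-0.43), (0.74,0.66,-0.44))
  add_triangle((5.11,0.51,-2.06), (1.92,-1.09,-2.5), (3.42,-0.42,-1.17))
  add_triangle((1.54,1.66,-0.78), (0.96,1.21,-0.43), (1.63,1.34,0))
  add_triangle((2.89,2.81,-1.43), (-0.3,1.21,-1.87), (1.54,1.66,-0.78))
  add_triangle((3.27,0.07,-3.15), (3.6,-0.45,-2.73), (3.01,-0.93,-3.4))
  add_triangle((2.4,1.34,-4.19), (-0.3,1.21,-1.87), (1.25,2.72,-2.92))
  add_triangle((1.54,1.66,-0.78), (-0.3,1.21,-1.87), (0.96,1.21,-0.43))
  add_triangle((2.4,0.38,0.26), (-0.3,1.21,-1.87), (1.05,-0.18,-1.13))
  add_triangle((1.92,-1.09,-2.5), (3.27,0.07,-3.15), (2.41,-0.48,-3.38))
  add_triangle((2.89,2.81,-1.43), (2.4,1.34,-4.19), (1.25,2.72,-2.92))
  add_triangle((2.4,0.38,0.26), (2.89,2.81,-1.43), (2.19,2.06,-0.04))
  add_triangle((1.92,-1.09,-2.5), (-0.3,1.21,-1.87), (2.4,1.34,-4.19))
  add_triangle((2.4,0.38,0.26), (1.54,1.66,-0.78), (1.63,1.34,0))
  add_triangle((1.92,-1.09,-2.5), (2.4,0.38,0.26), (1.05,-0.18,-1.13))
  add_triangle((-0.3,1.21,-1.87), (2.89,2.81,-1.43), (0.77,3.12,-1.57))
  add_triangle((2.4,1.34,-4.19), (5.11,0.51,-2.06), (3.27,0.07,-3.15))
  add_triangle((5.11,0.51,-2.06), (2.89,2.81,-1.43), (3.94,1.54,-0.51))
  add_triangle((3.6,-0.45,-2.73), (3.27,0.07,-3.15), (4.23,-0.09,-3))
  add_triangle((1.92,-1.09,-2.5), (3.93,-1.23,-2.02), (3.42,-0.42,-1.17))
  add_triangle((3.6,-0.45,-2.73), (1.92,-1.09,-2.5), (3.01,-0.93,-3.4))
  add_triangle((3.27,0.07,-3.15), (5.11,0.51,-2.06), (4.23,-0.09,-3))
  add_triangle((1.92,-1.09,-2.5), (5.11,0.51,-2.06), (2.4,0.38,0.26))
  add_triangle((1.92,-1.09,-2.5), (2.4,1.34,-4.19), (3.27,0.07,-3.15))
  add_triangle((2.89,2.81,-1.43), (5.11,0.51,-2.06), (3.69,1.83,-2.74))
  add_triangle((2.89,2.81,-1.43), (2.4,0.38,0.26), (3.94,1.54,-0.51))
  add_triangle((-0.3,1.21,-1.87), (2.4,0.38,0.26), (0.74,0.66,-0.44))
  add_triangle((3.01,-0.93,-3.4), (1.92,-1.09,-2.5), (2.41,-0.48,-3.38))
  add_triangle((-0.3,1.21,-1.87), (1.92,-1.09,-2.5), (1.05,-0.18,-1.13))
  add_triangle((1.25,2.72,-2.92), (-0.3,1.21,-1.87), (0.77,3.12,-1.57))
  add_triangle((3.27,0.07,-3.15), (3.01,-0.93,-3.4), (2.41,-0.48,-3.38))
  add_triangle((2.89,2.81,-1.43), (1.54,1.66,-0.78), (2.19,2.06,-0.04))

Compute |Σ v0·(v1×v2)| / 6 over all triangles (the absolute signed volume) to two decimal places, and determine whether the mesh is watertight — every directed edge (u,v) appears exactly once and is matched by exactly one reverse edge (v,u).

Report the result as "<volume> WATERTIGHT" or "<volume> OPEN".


Per-triangle v0·(v1×v2)/6:
  t1: +0.5709
  t2: +1.4664
  t3: -0.4918
  t4: +0.3346
  t5: -0.1564
  t6: +1.0699
  t7: +2.8378
  t8: +2.1047
  t9: +0.9525
  t10: +1.7670
  t11: -0.1150
  t12: -0.1042
  t13: -1.3469
  t14: +0.0431
  t15: +0.1451
  t16: +0.5437
  t17: +1.5297
  t18: +0.1131
  t19: -0.8801
  t20: -0.4640
  t21: +3.2773
  t22: +0.9337
  t23: +1.6007
  t24: +0.3097
  t25: -0.3185
  t26: -1.4454
  t27: +2.4204
  t28: +2.5745
  t29: +0.2361
  t30: -0.4563
  t31: +0.2230
  t32: +0.5163
  t33: +1.1334
  t34: +1.6146
  t35: +2.3598
  t36: +0.2427
  t37: -0.1373
  t38: +0.2079
  t39: -0.3799
  t40: +0.8624
  t41: +0.4286
  t42: +0.0812
Σ = +26.2049 → |volume| = 26.20

Directed edges: 126 total, each appears once with its reverse present → watertight.

26.20 WATERTIGHT


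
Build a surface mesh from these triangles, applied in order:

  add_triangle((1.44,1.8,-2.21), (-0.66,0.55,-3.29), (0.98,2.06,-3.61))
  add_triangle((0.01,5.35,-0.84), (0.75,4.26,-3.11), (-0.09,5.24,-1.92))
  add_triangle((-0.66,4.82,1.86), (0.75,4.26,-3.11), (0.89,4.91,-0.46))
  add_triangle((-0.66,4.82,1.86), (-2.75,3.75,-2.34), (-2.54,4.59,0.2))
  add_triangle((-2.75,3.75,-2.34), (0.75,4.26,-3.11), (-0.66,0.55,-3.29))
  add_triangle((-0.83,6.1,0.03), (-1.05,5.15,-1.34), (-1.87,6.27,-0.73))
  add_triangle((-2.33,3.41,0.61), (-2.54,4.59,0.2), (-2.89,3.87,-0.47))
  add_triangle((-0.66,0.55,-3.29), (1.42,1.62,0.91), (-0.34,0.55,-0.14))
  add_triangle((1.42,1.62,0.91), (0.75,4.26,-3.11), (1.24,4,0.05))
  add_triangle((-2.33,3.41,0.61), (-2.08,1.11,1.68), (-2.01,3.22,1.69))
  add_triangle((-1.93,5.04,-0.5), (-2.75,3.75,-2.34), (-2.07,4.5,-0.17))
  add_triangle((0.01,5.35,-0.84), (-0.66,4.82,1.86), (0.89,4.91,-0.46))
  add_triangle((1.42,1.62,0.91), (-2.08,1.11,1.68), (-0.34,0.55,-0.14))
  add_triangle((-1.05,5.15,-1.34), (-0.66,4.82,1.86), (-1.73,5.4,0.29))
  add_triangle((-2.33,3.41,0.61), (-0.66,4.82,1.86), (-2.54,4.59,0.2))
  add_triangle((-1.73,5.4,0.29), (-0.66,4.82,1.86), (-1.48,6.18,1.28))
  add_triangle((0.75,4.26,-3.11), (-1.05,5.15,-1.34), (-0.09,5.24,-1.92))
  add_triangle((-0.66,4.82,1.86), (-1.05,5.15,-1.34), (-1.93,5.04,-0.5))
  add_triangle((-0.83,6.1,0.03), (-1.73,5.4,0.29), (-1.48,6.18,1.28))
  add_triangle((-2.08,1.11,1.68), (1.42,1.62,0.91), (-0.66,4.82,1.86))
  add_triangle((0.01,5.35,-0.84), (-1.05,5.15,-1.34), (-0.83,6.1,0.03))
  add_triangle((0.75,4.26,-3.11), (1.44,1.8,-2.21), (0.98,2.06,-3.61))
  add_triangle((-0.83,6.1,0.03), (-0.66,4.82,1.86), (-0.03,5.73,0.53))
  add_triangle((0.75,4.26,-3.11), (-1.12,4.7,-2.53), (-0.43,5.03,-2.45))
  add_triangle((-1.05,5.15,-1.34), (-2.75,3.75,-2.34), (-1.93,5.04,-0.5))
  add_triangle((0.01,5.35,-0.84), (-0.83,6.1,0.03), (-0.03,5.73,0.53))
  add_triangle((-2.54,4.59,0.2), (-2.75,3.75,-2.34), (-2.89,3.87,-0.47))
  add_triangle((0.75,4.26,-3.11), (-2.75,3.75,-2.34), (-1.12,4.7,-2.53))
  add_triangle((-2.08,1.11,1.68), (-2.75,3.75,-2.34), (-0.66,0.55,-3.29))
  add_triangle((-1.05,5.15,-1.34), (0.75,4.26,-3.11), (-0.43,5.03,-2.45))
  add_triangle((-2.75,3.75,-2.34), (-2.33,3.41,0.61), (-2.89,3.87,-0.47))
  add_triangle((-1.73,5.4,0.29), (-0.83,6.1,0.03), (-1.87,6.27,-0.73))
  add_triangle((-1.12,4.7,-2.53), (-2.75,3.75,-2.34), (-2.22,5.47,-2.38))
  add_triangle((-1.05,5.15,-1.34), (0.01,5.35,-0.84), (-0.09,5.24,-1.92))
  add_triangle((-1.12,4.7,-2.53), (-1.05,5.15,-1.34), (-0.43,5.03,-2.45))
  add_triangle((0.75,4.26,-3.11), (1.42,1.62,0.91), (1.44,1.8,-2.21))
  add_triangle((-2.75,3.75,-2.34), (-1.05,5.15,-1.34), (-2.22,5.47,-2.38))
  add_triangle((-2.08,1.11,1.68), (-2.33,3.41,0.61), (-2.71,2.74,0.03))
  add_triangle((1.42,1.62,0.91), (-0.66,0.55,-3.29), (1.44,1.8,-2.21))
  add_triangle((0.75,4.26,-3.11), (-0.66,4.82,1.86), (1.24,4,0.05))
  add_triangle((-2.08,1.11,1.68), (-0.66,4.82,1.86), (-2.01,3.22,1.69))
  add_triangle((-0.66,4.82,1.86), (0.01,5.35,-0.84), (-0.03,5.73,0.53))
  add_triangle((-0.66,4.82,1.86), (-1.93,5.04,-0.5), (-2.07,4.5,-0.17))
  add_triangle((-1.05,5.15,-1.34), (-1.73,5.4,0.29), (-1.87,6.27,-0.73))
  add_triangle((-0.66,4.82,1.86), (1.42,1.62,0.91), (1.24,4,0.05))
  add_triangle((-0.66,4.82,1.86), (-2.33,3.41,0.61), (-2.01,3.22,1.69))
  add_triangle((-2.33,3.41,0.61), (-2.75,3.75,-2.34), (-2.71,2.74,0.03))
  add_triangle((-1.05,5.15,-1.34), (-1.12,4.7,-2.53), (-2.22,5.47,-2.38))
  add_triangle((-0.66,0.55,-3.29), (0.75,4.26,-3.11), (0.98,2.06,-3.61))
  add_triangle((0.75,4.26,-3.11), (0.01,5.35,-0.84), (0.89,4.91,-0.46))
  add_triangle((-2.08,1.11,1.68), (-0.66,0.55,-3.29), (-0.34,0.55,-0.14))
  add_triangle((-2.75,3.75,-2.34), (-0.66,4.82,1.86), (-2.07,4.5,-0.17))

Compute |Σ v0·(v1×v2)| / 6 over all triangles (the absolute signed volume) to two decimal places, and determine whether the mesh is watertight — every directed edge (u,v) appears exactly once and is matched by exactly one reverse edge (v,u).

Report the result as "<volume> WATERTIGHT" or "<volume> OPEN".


56.06 OPEN

Per-triangle v0·(v1×v2)/6:
  t1: +0.1673
  t2: +0.9432
  t3: -3.4443
  t4: +2.9923
  t5: +7.2074
  t6: +1.1413
  t7: +0.4806
  t8: -0.6604
  t9: +1.5970
  t10: +0.9968
  t11: +0.8784
  t12: +2.2407
  t13: -0.6046
  t14: -2.1509
  t15: +1.2677
  t16: -0.0341
  t17: +0.9076
  t18: +2.6369
  t19: +1.0932
  t20: +2.0920
  t21: +1.3320
  t22: +1.2867
  t23: +1.4017
  t24: +0.8481
  t25: +2.4395
  t26: +1.0367
  t27: +1.1036
  t28: +1.6322
  t29: +2.7123
  t30: +0.5623
  t31: -0.2964
  t32: +1.0422
  t33: +1.0516
  t34: +0.9895
  t35: +0.8266
  t36: +2.3905
  t37: +0.3368
  t38: +1.0510
  t39: -0.8594
  t40: +5.2275
  t41: +0.8847
  t42: -0.7579
  t43: +0.9564
  t44: -0.3741
  t45: +2.3790
  t46: +1.5594
  t47: +1.3845
  t48: +1.1066
  t49: +2.3977
  t50: +2.1230
  t51: -0.4600
  t52: -0.9976
Σ = +56.0650 → |volume| = 56.06

Directed edges: 156 total; 6 unmatched, e.g. (-0.66,4.82,1.86)→(-1.48,6.18,1.28) → open.


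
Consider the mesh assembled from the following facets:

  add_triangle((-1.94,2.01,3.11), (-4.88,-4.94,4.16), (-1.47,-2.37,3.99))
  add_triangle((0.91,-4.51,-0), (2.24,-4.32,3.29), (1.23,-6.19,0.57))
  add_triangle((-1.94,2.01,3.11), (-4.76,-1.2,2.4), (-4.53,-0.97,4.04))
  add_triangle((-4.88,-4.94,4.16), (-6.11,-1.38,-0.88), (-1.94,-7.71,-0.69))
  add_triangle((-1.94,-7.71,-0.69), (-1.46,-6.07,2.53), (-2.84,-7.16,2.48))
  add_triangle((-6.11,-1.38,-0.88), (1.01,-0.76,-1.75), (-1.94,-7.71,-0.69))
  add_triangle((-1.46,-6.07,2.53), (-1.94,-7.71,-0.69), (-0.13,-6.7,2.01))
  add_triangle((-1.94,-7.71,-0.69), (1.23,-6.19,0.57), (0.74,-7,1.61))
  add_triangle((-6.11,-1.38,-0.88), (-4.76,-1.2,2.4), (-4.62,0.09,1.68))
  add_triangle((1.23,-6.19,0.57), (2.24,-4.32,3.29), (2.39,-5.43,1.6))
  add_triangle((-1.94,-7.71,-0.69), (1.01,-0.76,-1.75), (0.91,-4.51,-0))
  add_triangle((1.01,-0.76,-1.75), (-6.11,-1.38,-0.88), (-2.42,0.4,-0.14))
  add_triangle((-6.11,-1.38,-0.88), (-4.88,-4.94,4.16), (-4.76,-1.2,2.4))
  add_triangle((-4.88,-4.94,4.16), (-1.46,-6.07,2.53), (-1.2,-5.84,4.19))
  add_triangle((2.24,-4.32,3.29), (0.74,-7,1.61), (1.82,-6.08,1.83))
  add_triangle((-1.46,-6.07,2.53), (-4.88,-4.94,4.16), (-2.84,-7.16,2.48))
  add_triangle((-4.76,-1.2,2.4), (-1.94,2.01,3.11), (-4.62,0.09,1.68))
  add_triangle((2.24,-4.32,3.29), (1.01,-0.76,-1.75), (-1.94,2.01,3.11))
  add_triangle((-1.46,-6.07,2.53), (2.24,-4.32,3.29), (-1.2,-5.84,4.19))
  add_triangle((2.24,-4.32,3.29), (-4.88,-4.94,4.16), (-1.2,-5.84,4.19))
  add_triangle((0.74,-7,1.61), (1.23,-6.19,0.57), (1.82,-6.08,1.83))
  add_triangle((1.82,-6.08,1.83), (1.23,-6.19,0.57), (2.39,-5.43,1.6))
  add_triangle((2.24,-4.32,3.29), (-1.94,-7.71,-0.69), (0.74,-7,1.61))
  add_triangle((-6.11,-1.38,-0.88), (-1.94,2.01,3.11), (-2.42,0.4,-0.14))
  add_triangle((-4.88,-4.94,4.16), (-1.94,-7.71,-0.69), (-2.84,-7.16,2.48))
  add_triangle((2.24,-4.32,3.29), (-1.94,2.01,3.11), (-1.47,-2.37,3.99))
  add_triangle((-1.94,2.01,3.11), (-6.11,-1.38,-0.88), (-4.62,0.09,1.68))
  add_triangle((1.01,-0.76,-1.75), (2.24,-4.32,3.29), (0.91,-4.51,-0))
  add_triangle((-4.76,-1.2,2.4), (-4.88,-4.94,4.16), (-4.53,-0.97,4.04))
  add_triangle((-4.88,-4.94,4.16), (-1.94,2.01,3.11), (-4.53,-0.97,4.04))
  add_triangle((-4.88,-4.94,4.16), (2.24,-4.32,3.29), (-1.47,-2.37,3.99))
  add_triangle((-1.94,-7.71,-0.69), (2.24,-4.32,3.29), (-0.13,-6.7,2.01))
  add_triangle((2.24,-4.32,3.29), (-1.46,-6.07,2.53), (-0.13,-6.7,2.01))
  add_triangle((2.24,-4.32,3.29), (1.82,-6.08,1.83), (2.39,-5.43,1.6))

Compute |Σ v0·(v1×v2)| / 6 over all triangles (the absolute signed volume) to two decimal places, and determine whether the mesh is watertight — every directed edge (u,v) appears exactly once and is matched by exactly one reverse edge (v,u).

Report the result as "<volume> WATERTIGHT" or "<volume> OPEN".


184.48 OPEN

Per-triangle v0·(v1×v2)/6:
  t1: +9.8903
  t2: +0.6332
  t3: +3.1905
  t4: +37.6148
  t5: +4.3708
  t6: +13.6231
  t7: +5.9184
  t8: +4.3983
  t9: +3.8598
  t10: -2.3439
  t11: +5.0426
  t12: +1.6173
  t13: +11.4403
  t14: +6.9930
  t15: +2.2561
  t16: +4.2595
  t17: +3.4096
  t18: +0.5527
  t19: +5.5164
  t20: +2.5912
  t21: +1.4624
  t22: +1.0235
  t23: +2.2562
  t24: +2.7473
  t25: +8.4443
  t26: +7.6055
  t27: +1.9350
  t28: +3.9184
  t29: +5.3999
  t30: +3.7060
  t31: +10.9343
  t32: +3.8060
  t33: +4.8284
  t34: +1.5745
Σ = +184.4754 → |volume| = 184.48

Directed edges: 102 total; 6 unmatched, e.g. (1.23,-6.19,0.57)→(0.91,-4.51,-0) → open.
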